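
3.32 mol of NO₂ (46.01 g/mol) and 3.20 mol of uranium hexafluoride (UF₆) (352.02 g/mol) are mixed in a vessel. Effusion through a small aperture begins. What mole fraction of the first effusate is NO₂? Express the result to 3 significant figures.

The effusion rate of species i is ∝ p_i/√M_i ∝ n_i/√M_i.
x_NO₂(eff) = (n_NO₂/√M_NO₂) / (n_NO₂/√M_NO₂ + n_UF₆/√M_UF₆)
= (3.32/√46.01) / (3.32/√46.01 + 3.20/√352.02) = 0.4895/(0.4895 + 0.1706) = 0.742.

0.742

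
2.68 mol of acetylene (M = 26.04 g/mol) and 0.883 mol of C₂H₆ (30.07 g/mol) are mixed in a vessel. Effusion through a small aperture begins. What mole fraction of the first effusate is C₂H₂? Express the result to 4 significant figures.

Effusion rate of each component ∝ n_i/√M_i (partial pressure × 1/√M).
x_C₂H₂(eff) = (n_C₂H₂/√M_C₂H₂) / (n_C₂H₂/√M_C₂H₂ + n_C₂H₆/√M_C₂H₆)
= (2.68/√26.04) / (2.68/√26.04 + 0.883/√30.07) = 0.5252/(0.5252 + 0.1610) = 0.7653.

0.7653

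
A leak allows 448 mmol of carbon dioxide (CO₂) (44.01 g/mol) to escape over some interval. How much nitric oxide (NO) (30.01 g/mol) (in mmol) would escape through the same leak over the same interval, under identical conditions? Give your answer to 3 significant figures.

From Graham's law, rate_NO/rate_CO₂ = √(M_CO₂/M_NO) = √(44.01/30.01) = √1.467 = 1.211.
So the amount for NO is 448 × 1.211 = 543 mmol.

543 mmol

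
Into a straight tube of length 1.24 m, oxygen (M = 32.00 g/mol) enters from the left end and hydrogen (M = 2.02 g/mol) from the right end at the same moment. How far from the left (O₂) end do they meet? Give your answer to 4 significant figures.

The fronts meet when d_O₂ + d_H₂ = L with d_O₂/d_H₂ = √(M_H₂/M_O₂) (Graham's law). Here √(M_H₂/M_O₂) = √(2.02/32.00) = 0.2512.
With d_O₂ + d_H₂ = 1.24 m, d_H₂ = 1.24/(1 + 0.2512) = 0.9910 m.
d_O₂ = 1.24 − 0.9910 = 0.2490 m.

0.2490 m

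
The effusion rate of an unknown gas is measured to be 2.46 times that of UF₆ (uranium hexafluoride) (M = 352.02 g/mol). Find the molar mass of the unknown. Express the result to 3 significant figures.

Using Graham's law: rate_X/rate_UF₆ = √(M_UF₆/M_X).
2.46 = √(352.02/M_X)
M_X = 352.02 / 2.46² = 352.02 / 6.052 = 58.2 g/mol

58.2 g/mol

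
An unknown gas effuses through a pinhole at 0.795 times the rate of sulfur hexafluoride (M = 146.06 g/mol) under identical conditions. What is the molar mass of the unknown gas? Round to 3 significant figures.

231 g/mol

Graham's law gives rate_X/rate_SF₆ = √(M_SF₆/M_X).
0.795 = √(146.06/M_X)
M_X = 146.06 / 0.795² = 146.06 / 0.6320 = 231 g/mol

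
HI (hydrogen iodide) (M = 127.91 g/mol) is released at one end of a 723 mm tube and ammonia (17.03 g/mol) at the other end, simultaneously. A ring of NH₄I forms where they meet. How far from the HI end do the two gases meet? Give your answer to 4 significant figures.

193.3 mm

In equal time, each gas travels a distance ∝ its rate ∝ 1/√M, so d_HI/d_NH₃ = √(M_NH₃/M_HI) = √(17.03/127.91) = 0.3649.
With d_HI + d_NH₃ = 723 mm, d_NH₃ = 723/(1 + 0.3649) = 529.7 mm.
d_HI = 723 − 529.7 = 193.3 mm.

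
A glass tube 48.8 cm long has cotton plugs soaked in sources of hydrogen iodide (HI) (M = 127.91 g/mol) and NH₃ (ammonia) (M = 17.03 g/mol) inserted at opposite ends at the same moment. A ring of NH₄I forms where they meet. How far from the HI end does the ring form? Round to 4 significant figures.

The fronts meet when d_HI + d_NH₃ = L with d_HI/d_NH₃ = √(M_NH₃/M_HI) (Graham's law). Here √(M_NH₃/M_HI) = √(17.03/127.91) = 0.3649.
With d_HI + d_NH₃ = 48.8 cm, d_NH₃ = 48.8/(1 + 0.3649) = 35.75 cm.
d_HI = 48.8 − 35.75 = 13.05 cm.

13.05 cm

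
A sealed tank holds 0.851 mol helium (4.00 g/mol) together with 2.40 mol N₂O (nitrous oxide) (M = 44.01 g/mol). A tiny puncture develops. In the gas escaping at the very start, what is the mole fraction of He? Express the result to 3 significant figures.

0.540

Effusion rate of each component ∝ n_i/√M_i (partial pressure × 1/√M).
So x_He in the escaping gas = (n_He/√M_He) / Σ(n_i/√M_i)
= (0.851/√4.00) / (0.851/√4.00 + 2.40/√44.01) = 0.4255/(0.4255 + 0.3618) = 0.540.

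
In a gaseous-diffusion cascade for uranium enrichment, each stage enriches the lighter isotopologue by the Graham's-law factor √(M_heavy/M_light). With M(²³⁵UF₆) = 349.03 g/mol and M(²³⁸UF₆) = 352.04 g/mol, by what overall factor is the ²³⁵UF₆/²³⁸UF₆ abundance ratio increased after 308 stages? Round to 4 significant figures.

The single-stage factor is √(M_heavy/M_light), so 308 stages give [√(352.04/349.03)]^308 = (352.04/349.03)^(308/2).
= 1.00862^154 = 3.752.

3.752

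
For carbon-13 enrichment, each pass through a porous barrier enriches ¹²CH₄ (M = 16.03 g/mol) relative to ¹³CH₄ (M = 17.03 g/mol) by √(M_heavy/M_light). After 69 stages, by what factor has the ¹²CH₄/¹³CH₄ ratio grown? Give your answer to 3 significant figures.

8.07

The single-stage factor is √(M_heavy/M_light), so 69 stages give [√(17.03/16.03)]^69 = (17.03/16.03)^(69/2).
= 1.06238^(69/2) = 8.07.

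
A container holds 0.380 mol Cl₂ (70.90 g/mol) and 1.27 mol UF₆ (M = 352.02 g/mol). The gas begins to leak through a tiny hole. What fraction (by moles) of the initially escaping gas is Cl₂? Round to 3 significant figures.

The effusion rate of species i is ∝ p_i/√M_i ∝ n_i/√M_i.
x_Cl₂(eff) = (n_Cl₂/√M_Cl₂) / (n_Cl₂/√M_Cl₂ + n_UF₆/√M_UF₆)
= (0.380/√70.90) / (0.380/√70.90 + 1.27/√352.02) = 0.04513/(0.04513 + 0.06769) = 0.400.

0.400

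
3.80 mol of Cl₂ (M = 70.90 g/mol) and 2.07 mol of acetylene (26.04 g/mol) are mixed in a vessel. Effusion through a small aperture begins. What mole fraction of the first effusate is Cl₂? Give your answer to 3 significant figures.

0.527

Each component's effusion rate ∝ (its partial pressure)·(1/√M) ∝ n_i/√M_i.
Mole fraction of Cl₂ in the effusate = (n_Cl₂/√M_Cl₂) / (n_Cl₂/√M_Cl₂ + n_C₂H₂/√M_C₂H₂)
= (3.80/√70.90) / (3.80/√70.90 + 2.07/√26.04) = 0.4513/(0.4513 + 0.4056) = 0.527.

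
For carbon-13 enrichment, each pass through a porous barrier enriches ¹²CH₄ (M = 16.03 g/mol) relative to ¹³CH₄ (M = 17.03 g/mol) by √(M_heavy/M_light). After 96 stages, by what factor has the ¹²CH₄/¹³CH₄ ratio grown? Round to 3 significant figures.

18.3

The single-stage factor is √(M_heavy/M_light), so 96 stages give [√(17.03/16.03)]^96 = (17.03/16.03)^(96/2).
= 1.06238^48 = 18.3.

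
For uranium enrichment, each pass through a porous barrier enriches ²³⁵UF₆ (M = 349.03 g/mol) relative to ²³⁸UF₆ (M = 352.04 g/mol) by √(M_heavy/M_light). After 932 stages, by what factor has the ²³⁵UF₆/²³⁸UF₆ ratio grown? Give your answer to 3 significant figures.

The single-stage factor is √(M_heavy/M_light), so 932 stages give [√(352.04/349.03)]^932 = (352.04/349.03)^(932/2).
= 1.00862^466 = 54.7.

54.7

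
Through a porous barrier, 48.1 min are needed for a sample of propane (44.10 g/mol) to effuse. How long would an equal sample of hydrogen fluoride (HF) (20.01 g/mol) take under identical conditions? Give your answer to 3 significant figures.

Since effusion rate ∝ 1/√M, t_HF/t_C₃H₈ = √(M_HF/M_C₃H₈) = √(20.01/44.10) = √0.4537 = 0.6736.
So the time for HF is 48.1 × 0.6736 = 32.4 min.

32.4 min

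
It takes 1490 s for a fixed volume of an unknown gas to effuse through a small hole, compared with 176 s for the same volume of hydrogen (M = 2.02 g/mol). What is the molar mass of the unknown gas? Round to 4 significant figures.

Using Graham's law: t_X/t_H₂ = √(M_X/M_H₂).
1490/176 = 8.466 = √(M_X/2.02)
M_X = 2.02 × 8.466² = 2.02 × 71.67 = 144.8 g/mol

144.8 g/mol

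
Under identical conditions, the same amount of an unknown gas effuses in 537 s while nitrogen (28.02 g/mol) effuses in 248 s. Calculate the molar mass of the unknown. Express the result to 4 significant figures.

131.4 g/mol

Since effusion rate ∝ 1/√M, t_X/t_N₂ = √(M_X/M_N₂).
537/248 = 2.165 = √(M_X/28.02)
M_X = 28.02 × 2.165² = 28.02 × 4.689 = 131.4 g/mol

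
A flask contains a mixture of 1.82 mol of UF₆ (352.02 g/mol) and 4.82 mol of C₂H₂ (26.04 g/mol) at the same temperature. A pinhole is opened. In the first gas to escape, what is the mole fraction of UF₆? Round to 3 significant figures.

0.0931

The effusion rate of species i is ∝ p_i/√M_i ∝ n_i/√M_i.
Mole fraction of UF₆ in the effusate = (n_UF₆/√M_UF₆) / (n_UF₆/√M_UF₆ + n_C₂H₂/√M_C₂H₂)
= (1.82/√352.02) / (1.82/√352.02 + 4.82/√26.04) = 0.09700/(0.09700 + 0.9446) = 0.0931.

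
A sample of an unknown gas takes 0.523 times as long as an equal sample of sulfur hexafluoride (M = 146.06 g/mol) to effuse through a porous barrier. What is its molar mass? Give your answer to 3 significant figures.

Since effusion rate ∝ 1/√M, t_X/t_SF₆ = √(M_X/M_SF₆).
0.523 = √(M_X/146.06)
M_X = 146.06 × 0.523² = 146.06 × 0.2735 = 40.0 g/mol

40.0 g/mol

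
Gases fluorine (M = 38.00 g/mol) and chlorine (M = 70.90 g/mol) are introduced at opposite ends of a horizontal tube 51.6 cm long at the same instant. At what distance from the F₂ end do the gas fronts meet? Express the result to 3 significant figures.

29.8 cm

Distances travelled in equal time are proportional to diffusion rates, so d_F₂/d_Cl₂ = √(M_Cl₂/M_F₂) = √(70.90/38.00) = 1.366.
With d_F₂ + d_Cl₂ = 51.6 cm, d_Cl₂ = 51.6/(1 + 1.366) = 21.81 cm.
d_F₂ = 51.6 − 21.81 = 29.8 cm.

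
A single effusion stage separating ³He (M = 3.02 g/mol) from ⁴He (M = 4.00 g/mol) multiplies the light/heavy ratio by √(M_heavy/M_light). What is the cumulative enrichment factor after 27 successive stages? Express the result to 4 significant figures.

Overall factor = α^27 with α = √(4.00/3.02), i.e. (4.00/3.02)^(27/2).
= 1.32450^(27/2) = 44.43.

44.43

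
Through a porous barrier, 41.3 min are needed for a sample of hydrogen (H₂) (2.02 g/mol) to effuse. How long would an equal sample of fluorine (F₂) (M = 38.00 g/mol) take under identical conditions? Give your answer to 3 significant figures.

179 min

Graham's law gives t_F₂/t_H₂ = √(M_F₂/M_H₂) = √(38.00/2.02) = √18.81 = 4.337.
So the time for F₂ is 41.3 × 4.337 = 179 min.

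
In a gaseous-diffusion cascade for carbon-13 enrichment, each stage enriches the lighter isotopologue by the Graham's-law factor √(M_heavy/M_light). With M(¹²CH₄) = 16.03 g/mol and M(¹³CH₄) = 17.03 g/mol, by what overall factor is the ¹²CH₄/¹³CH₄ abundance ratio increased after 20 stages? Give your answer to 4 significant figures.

1.832

Each stage multiplies the ratio by α = √(17.03/16.03), so after 20 stages the overall factor is α^20 = (17.03/16.03)^(20/2).
= 1.06238^10 = 1.832.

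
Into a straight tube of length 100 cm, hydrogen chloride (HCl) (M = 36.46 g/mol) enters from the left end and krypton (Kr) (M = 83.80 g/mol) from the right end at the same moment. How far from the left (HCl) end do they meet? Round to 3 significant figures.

The fronts meet when d_HCl + d_Kr = L with d_HCl/d_Kr = √(M_Kr/M_HCl) (Graham's law). Here √(M_Kr/M_HCl) = √(83.80/36.46) = 1.516.
With d_HCl + d_Kr = 100 cm, d_Kr = 100/(1 + 1.516) = 39.74 cm.
d_HCl = 100 − 39.74 = 60.3 cm.

60.3 cm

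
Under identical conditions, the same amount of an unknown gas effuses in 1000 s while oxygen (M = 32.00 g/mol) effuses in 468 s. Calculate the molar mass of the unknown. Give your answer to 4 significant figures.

Since effusion rate ∝ 1/√M, t_X/t_O₂ = √(M_X/M_O₂).
1000/468 = 2.137 = √(M_X/32.00)
M_X = 32.00 × 2.137² = 32.00 × 4.566 = 146.1 g/mol

146.1 g/mol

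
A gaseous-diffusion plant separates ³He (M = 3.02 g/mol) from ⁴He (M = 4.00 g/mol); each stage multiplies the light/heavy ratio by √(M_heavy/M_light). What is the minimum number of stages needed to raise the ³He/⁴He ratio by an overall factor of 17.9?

Single-stage factor α = √(4.00/3.02), so ln α = ½ ln(1.32450) = 0.1405.
Need α^N ≥ 17.9 ⇒ N ≥ ln(17.9) / ln α = 2.885 / 0.1405 = 20.53.
So at least 21 stages are needed.

21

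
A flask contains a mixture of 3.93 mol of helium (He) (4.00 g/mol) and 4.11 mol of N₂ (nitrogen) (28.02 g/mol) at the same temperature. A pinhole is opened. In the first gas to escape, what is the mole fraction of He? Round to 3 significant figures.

0.717

Rate_i ∝ x_i/√M_i (Graham's law weighted by mole fraction), so the effusate composition follows n_i/√M_i.
Mole fraction of He in the effusate = (n_He/√M_He) / (n_He/√M_He + n_N₂/√M_N₂)
= (3.93/√4.00) / (3.93/√4.00 + 4.11/√28.02) = 1.965/(1.965 + 0.7764) = 0.717.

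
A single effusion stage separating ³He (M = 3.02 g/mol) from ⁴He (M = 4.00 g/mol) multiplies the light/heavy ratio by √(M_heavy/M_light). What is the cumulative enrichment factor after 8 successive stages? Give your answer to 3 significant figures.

After 8 stages the ratio has grown by (√(4.00/3.02))^8 = (4.00/3.02)^(8/2).
= 1.32450^4 = 3.08.

3.08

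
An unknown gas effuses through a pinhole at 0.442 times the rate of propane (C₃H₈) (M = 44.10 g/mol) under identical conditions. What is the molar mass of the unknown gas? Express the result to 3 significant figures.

From Graham's law, rate_X/rate_C₃H₈ = √(M_C₃H₈/M_X).
0.442 = √(44.10/M_X)
M_X = 44.10 / 0.442² = 44.10 / 0.1954 = 226 g/mol

226 g/mol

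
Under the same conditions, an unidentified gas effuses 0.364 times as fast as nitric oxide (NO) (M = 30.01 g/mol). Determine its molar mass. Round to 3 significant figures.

From Graham's law, rate_X/rate_NO = √(M_NO/M_X).
0.364 = √(30.01/M_X)
M_X = 30.01 / 0.364² = 30.01 / 0.1325 = 226 g/mol

226 g/mol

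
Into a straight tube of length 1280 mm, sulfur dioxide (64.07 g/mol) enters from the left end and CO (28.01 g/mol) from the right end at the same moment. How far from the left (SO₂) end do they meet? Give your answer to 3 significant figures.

509 mm

Graham's law gives d_SO₂/d_CO = rate_SO₂/rate_CO = √(M_CO/M_SO₂) = √(28.01/64.07) = 0.6612.
With d_SO₂ + d_CO = 1280 mm, d_CO = 1280/(1 + 0.6612) = 770.5 mm.
d_SO₂ = 1280 − 770.5 = 509 mm.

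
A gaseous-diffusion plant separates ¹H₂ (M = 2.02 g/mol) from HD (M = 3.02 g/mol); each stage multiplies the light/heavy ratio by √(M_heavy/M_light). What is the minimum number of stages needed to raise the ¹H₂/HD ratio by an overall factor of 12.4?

13

Single-stage factor α = √(3.02/2.02), so ln α = ½ ln(1.49505) = 0.2011.
Need α^N ≥ 12.4 ⇒ N ≥ ln(12.4) / ln α = 2.518 / 0.2011 = 12.52.
Minimum whole number of stages: N = 13.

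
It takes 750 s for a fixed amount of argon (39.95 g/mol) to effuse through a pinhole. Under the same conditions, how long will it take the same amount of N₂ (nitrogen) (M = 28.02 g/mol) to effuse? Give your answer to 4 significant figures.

628.1 s

Using Graham's law: t_N₂/t_Ar = √(M_N₂/M_Ar) = √(28.02/39.95) = √0.7014 = 0.8375.
So the time for N₂ is 750 × 0.8375 = 628.1 s.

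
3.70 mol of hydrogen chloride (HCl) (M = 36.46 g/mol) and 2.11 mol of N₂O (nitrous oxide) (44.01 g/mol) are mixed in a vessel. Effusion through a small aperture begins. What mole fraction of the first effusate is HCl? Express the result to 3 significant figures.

0.658

Rate_i ∝ x_i/√M_i (Graham's law weighted by mole fraction), so the effusate composition follows n_i/√M_i.
Mole fraction of HCl in the effusate = (n_HCl/√M_HCl) / (n_HCl/√M_HCl + n_N₂O/√M_N₂O)
= (3.70/√36.46) / (3.70/√36.46 + 2.11/√44.01) = 0.6128/(0.6128 + 0.3181) = 0.658.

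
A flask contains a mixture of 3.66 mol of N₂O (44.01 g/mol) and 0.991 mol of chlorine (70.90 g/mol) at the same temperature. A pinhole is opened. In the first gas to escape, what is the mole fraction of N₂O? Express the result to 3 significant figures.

Effusion rate of each component ∝ n_i/√M_i (partial pressure × 1/√M).
So x_N₂O in the escaping gas = (n_N₂O/√M_N₂O) / Σ(n_i/√M_i)
= (3.66/√44.01) / (3.66/√44.01 + 0.991/√70.90) = 0.5517/(0.5517 + 0.1177) = 0.824.

0.824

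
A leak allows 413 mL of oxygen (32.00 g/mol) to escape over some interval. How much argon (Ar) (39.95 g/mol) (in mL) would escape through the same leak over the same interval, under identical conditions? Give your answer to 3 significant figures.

370 mL

Using Graham's law: rate_Ar/rate_O₂ = √(M_O₂/M_Ar) = √(32.00/39.95) = √0.8010 = 0.8950.
So the volume for Ar is 413 × 0.8950 = 370 mL.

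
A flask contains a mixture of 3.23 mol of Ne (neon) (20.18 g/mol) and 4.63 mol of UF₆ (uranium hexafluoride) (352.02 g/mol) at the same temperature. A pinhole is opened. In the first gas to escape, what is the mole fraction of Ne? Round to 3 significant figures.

0.744

Rate_i ∝ x_i/√M_i (Graham's law weighted by mole fraction), so the effusate composition follows n_i/√M_i.
x_Ne(eff) = (n_Ne/√M_Ne) / (n_Ne/√M_Ne + n_UF₆/√M_UF₆)
= (3.23/√20.18) / (3.23/√20.18 + 4.63/√352.02) = 0.7190/(0.7190 + 0.2468) = 0.744.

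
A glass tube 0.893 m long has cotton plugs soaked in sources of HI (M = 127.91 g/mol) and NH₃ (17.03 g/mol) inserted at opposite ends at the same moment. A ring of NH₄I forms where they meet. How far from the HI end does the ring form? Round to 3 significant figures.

Distances travelled in equal time are proportional to diffusion rates, so d_HI/d_NH₃ = √(M_NH₃/M_HI) = √(17.03/127.91) = 0.3649.
With d_HI + d_NH₃ = 0.893 m, d_NH₃ = 0.893/(1 + 0.3649) = 0.6543 m.
d_HI = 0.893 − 0.6543 = 0.239 m.

0.239 m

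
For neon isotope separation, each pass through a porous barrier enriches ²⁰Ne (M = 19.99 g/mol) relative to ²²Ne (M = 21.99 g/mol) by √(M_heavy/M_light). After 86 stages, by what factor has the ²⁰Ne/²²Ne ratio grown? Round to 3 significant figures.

The single-stage factor is √(M_heavy/M_light), so 86 stages give [√(21.99/19.99)]^86 = (21.99/19.99)^(86/2).
= 1.10005^43 = 60.4.

60.4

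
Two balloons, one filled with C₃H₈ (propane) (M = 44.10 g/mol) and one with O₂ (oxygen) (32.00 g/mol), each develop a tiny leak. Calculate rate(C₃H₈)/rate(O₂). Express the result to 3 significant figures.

0.852

From Graham's law, rate_C₃H₈/rate_O₂ = √(M_O₂/M_C₃H₈) = √(32.00/44.10) = √0.7256 = 0.852.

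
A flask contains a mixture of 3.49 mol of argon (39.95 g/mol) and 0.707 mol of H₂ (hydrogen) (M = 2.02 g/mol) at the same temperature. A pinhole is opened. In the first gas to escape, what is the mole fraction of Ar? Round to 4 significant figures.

Each component's effusion rate ∝ (its partial pressure)·(1/√M) ∝ n_i/√M_i.
Mole fraction of Ar in the effusate = (n_Ar/√M_Ar) / (n_Ar/√M_Ar + n_H₂/√M_H₂)
= (3.49/√39.95) / (3.49/√39.95 + 0.707/√2.02) = 0.5522/(0.5522 + 0.4974) = 0.5261.

0.5261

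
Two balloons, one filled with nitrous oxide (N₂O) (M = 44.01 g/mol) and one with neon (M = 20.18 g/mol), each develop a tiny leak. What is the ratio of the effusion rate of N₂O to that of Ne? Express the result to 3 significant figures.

Using Graham's law: rate_N₂O/rate_Ne = √(M_Ne/M_N₂O) = √(20.18/44.01) = √0.4585 = 0.677.

0.677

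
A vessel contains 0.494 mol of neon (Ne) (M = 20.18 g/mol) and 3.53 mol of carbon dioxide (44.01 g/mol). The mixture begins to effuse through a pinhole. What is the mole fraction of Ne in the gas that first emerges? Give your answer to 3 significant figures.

Effusion rate of each component ∝ n_i/√M_i (partial pressure × 1/√M).
Mole fraction of Ne in the effusate = (n_Ne/√M_Ne) / (n_Ne/√M_Ne + n_CO₂/√M_CO₂)
= (0.494/√20.18) / (0.494/√20.18 + 3.53/√44.01) = 0.1100/(0.1100 + 0.5321) = 0.171.

0.171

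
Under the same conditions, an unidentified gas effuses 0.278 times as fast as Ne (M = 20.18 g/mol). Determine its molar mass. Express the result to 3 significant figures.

Graham's law gives rate_X/rate_Ne = √(M_Ne/M_X).
0.278 = √(20.18/M_X)
M_X = 20.18 / 0.278² = 20.18 / 0.07728 = 261 g/mol

261 g/mol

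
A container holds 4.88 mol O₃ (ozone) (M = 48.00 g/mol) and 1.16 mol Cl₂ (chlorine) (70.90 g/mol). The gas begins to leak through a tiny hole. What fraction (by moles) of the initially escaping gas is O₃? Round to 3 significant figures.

Rate_i ∝ x_i/√M_i (Graham's law weighted by mole fraction), so the effusate composition follows n_i/√M_i.
So x_O₃ in the escaping gas = (n_O₃/√M_O₃) / Σ(n_i/√M_i)
= (4.88/√48.00) / (4.88/√48.00 + 1.16/√70.90) = 0.7044/(0.7044 + 0.1378) = 0.836.

0.836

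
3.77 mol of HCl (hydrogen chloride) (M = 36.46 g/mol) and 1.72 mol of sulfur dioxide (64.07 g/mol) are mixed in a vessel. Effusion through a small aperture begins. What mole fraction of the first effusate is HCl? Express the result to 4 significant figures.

The effusion rate of species i is ∝ p_i/√M_i ∝ n_i/√M_i.
Mole fraction of HCl in the effusate = (n_HCl/√M_HCl) / (n_HCl/√M_HCl + n_SO₂/√M_SO₂)
= (3.77/√36.46) / (3.77/√36.46 + 1.72/√64.07) = 0.6244/(0.6244 + 0.2149) = 0.7440.

0.7440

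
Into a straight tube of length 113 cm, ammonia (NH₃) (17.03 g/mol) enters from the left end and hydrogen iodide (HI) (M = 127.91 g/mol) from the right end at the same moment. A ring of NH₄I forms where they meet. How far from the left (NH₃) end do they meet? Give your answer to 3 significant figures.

Distances travelled in equal time are proportional to diffusion rates, so d_NH₃/d_HI = √(M_HI/M_NH₃) = √(127.91/17.03) = 2.741.
With d_NH₃ + d_HI = 113 cm, d_HI = 113/(1 + 2.741) = 30.21 cm.
d_NH₃ = 113 − 30.21 = 82.8 cm.

82.8 cm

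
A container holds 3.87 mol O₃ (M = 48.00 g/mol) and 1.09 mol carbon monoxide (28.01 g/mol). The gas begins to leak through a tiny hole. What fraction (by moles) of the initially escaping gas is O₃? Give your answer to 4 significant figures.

Each component's effusion rate ∝ (its partial pressure)·(1/√M) ∝ n_i/√M_i.
So x_O₃ in the escaping gas = (n_O₃/√M_O₃) / Σ(n_i/√M_i)
= (3.87/√48.00) / (3.87/√48.00 + 1.09/√28.01) = 0.5586/(0.5586 + 0.2060) = 0.7306.

0.7306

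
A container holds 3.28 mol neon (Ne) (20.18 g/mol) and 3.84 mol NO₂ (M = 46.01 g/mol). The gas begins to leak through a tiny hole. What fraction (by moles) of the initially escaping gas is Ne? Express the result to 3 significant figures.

0.563

The effusion rate of species i is ∝ p_i/√M_i ∝ n_i/√M_i.
Mole fraction of Ne in the effusate = (n_Ne/√M_Ne) / (n_Ne/√M_Ne + n_NO₂/√M_NO₂)
= (3.28/√20.18) / (3.28/√20.18 + 3.84/√46.01) = 0.7302/(0.7302 + 0.5661) = 0.563.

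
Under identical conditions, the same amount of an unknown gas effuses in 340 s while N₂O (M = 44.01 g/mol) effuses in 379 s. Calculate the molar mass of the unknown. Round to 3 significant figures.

Graham's law gives t_X/t_N₂O = √(M_X/M_N₂O).
340/379 = 0.8971 = √(M_X/44.01)
M_X = 44.01 × 0.8971² = 44.01 × 0.8048 = 35.4 g/mol

35.4 g/mol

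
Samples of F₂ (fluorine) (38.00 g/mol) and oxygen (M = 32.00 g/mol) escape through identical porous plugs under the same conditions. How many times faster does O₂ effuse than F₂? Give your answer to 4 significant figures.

Using Graham's law: rate_O₂/rate_F₂ = √(M_F₂/M_O₂) = √(38.00/32.00) = √1.188 = 1.090.

1.090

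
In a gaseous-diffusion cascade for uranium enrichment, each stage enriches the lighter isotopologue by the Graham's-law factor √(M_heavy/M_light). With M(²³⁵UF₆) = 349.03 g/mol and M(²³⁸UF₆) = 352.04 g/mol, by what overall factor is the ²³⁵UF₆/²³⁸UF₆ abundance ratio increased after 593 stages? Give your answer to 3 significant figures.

The single-stage factor is √(M_heavy/M_light), so 593 stages give [√(352.04/349.03)]^593 = (352.04/349.03)^(593/2).
= 1.00862^(593/2) = 12.8.

12.8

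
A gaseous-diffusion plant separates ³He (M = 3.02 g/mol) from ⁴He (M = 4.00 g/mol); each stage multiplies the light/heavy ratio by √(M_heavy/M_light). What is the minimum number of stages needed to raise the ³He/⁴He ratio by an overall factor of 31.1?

25

Per stage α = (4.00/3.02)^(1/2) = 1.32450^0.5, giving ln α = 0.1405.
Need α^N ≥ 31.1 ⇒ N ≥ ln(31.1) / ln α = 3.437 / 0.1405 = 24.46.
So at least 25 stages are needed.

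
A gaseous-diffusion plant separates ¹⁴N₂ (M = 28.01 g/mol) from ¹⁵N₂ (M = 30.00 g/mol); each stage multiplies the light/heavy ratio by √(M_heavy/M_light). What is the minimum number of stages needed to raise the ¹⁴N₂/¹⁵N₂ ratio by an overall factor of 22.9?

92

With α = √(30.00/28.01) per stage, ln α = ½ ln(1.07105) = 0.03432.
Need α^N ≥ 22.9 ⇒ N ≥ ln(22.9) / ln α = 3.131 / 0.03432 = 91.24.
So at least 92 stages are needed.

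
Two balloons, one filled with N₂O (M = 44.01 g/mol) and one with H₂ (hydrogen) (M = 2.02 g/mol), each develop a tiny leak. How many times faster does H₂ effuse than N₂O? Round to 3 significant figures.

From Graham's law, rate_H₂/rate_N₂O = √(M_N₂O/M_H₂) = √(44.01/2.02) = √21.79 = 4.67.

4.67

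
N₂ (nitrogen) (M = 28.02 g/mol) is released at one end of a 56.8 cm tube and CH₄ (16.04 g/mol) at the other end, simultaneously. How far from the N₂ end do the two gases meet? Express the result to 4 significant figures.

Distances travelled in equal time are proportional to diffusion rates, so d_N₂/d_CH₄ = √(M_CH₄/M_N₂) = √(16.04/28.02) = 0.7566.
With d_N₂ + d_CH₄ = 56.8 cm, d_CH₄ = 56.8/(1 + 0.7566) = 32.34 cm.
d_N₂ = 56.8 − 32.34 = 24.46 cm.

24.46 cm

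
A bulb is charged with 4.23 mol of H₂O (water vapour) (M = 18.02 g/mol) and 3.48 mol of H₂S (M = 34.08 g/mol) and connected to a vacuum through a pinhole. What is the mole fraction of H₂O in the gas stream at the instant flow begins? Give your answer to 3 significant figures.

Rate_i ∝ x_i/√M_i (Graham's law weighted by mole fraction), so the effusate composition follows n_i/√M_i.
So x_H₂O in the escaping gas = (n_H₂O/√M_H₂O) / Σ(n_i/√M_i)
= (4.23/√18.02) / (4.23/√18.02 + 3.48/√34.08) = 0.9965/(0.9965 + 0.5961) = 0.626.

0.626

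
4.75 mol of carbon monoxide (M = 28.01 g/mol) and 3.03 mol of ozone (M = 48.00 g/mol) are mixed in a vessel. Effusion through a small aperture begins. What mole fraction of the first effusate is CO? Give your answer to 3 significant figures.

Each component's effusion rate ∝ (its partial pressure)·(1/√M) ∝ n_i/√M_i.
x_CO(eff) = (n_CO/√M_CO) / (n_CO/√M_CO + n_O₃/√M_O₃)
= (4.75/√28.01) / (4.75/√28.01 + 3.03/√48.00) = 0.8975/(0.8975 + 0.4373) = 0.672.

0.672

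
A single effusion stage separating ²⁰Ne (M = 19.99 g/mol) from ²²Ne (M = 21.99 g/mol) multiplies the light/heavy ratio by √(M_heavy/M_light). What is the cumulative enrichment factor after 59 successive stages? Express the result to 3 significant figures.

16.7

Each stage multiplies the ratio by α = √(21.99/19.99), so after 59 stages the overall factor is α^59 = (21.99/19.99)^(59/2).
= 1.10005^(59/2) = 16.7.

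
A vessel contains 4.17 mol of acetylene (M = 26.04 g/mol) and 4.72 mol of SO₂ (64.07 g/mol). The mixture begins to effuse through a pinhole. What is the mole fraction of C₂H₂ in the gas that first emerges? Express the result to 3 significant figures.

0.581

Effusion rate of each component ∝ n_i/√M_i (partial pressure × 1/√M).
So x_C₂H₂ in the escaping gas = (n_C₂H₂/√M_C₂H₂) / Σ(n_i/√M_i)
= (4.17/√26.04) / (4.17/√26.04 + 4.72/√64.07) = 0.8172/(0.8172 + 0.5897) = 0.581.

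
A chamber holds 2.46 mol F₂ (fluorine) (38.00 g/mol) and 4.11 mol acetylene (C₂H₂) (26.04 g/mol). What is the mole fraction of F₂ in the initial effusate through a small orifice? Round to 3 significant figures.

0.331

Each component's effusion rate ∝ (its partial pressure)·(1/√M) ∝ n_i/√M_i.
x_F₂(eff) = (n_F₂/√M_F₂) / (n_F₂/√M_F₂ + n_C₂H₂/√M_C₂H₂)
= (2.46/√38.00) / (2.46/√38.00 + 4.11/√26.04) = 0.3991/(0.3991 + 0.8054) = 0.331.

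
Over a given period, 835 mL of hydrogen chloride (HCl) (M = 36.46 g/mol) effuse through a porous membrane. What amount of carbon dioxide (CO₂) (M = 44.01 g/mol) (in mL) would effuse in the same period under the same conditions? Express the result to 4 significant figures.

From Graham's law, rate_CO₂/rate_HCl = √(M_HCl/M_CO₂) = √(36.46/44.01) = √0.8284 = 0.9102.
So the volume for CO₂ is 835 × 0.9102 = 760.0 mL.

760.0 mL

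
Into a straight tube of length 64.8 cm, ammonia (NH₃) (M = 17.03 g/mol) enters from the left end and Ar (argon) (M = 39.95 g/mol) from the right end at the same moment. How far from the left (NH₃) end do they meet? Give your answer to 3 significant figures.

39.2 cm

The fronts meet when d_NH₃ + d_Ar = L with d_NH₃/d_Ar = √(M_Ar/M_NH₃) (Graham's law). Here √(M_Ar/M_NH₃) = √(39.95/17.03) = 1.532.
With d_NH₃ + d_Ar = 64.8 cm, d_Ar = 64.8/(1 + 1.532) = 25.60 cm.
d_NH₃ = 64.8 − 25.60 = 39.2 cm.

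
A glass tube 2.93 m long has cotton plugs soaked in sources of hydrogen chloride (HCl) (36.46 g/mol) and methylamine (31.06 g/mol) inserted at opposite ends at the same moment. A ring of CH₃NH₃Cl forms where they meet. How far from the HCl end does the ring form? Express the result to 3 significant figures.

In equal time, each gas travels a distance ∝ its rate ∝ 1/√M, so d_HCl/d_CH₃NH₂ = √(M_CH₃NH₂/M_HCl) = √(31.06/36.46) = 0.9230.
With d_HCl + d_CH₃NH₂ = 2.93 m, d_CH₃NH₂ = 2.93/(1 + 0.9230) = 1.524 m.
d_HCl = 2.93 − 1.524 = 1.41 m.

1.41 m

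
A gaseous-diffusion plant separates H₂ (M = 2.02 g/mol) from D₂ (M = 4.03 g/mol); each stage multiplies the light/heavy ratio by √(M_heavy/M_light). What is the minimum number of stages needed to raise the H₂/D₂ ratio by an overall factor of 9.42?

With α = √(4.03/2.02) per stage, ln α = ½ ln(1.99505) = 0.3453.
Need α^N ≥ 9.42 ⇒ N ≥ ln(9.42) / ln α = 2.243 / 0.3453 = 6.49.
So at least 7 stages are needed.

7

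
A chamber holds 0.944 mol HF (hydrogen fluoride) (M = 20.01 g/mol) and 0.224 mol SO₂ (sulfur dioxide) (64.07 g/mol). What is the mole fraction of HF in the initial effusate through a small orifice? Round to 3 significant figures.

0.883

Effusion rate of each component ∝ n_i/√M_i (partial pressure × 1/√M).
x_HF(eff) = (n_HF/√M_HF) / (n_HF/√M_HF + n_SO₂/√M_SO₂)
= (0.944/√20.01) / (0.944/√20.01 + 0.224/√64.07) = 0.2110/(0.2110 + 0.02798) = 0.883.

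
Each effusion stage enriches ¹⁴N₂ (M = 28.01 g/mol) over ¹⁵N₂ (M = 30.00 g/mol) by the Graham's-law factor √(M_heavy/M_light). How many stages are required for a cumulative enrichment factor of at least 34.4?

With α = √(30.00/28.01) per stage, ln α = ½ ln(1.07105) = 0.03432.
Need α^N ≥ 34.4 ⇒ N ≥ ln(34.4) / ln α = 3.538 / 0.03432 = 103.10.
So at least 104 stages are needed.

104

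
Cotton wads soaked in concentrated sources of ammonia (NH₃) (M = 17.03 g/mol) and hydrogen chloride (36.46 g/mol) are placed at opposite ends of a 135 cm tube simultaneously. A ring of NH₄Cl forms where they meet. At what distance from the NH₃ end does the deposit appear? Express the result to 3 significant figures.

In equal time, each gas travels a distance ∝ its rate ∝ 1/√M, so d_NH₃/d_HCl = √(M_HCl/M_NH₃) = √(36.46/17.03) = 1.463.
With d_NH₃ + d_HCl = 135 cm, d_HCl = 135/(1 + 1.463) = 54.81 cm.
d_NH₃ = 135 − 54.81 = 80.2 cm.

80.2 cm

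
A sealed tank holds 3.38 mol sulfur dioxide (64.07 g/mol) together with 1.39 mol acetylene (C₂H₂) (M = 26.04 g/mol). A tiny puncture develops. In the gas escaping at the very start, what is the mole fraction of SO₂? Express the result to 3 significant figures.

0.608

Effusion rate of each component ∝ n_i/√M_i (partial pressure × 1/√M).
x_SO₂(eff) = (n_SO₂/√M_SO₂) / (n_SO₂/√M_SO₂ + n_C₂H₂/√M_C₂H₂)
= (3.38/√64.07) / (3.38/√64.07 + 1.39/√26.04) = 0.4223/(0.4223 + 0.2724) = 0.608.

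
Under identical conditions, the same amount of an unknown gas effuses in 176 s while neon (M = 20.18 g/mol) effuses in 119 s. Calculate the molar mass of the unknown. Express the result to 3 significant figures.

44.1 g/mol

Graham's law gives t_X/t_Ne = √(M_X/M_Ne).
176/119 = 1.479 = √(M_X/20.18)
M_X = 20.18 × 1.479² = 20.18 × 2.187 = 44.1 g/mol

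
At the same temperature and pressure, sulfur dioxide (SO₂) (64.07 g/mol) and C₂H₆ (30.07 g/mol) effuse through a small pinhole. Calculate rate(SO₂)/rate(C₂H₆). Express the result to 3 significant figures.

0.685

By Graham's law, rate_SO₂/rate_C₂H₆ = √(M_C₂H₆/M_SO₂) = √(30.07/64.07) = √0.4693 = 0.685.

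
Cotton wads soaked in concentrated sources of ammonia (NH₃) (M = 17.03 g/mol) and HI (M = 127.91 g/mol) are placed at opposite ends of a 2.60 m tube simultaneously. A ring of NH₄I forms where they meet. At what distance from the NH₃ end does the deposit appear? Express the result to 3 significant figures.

1.90 m

In equal time, each gas travels a distance ∝ its rate ∝ 1/√M, so d_NH₃/d_HI = √(M_HI/M_NH₃) = √(127.91/17.03) = 2.741.
With d_NH₃ + d_HI = 2.60 m, d_HI = 2.60/(1 + 2.741) = 0.6951 m.
d_NH₃ = 2.60 − 0.6951 = 1.90 m.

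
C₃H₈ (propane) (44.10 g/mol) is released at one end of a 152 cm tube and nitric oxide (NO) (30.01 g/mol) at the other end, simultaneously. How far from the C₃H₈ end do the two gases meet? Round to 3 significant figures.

68.7 cm

Graham's law gives d_C₃H₈/d_NO = rate_C₃H₈/rate_NO = √(M_NO/M_C₃H₈) = √(30.01/44.10) = 0.8249.
With d_C₃H₈ + d_NO = 152 cm, d_NO = 152/(1 + 0.8249) = 83.29 cm.
d_C₃H₈ = 152 − 83.29 = 68.7 cm.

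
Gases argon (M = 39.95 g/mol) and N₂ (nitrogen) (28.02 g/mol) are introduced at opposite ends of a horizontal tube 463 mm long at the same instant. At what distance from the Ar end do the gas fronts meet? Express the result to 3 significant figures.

The fronts meet when d_Ar + d_N₂ = L with d_Ar/d_N₂ = √(M_N₂/M_Ar) (Graham's law). Here √(M_N₂/M_Ar) = √(28.02/39.95) = 0.8375.
With d_Ar + d_N₂ = 463 mm, d_N₂ = 463/(1 + 0.8375) = 252.0 mm.
d_Ar = 463 − 252.0 = 211 mm.

211 mm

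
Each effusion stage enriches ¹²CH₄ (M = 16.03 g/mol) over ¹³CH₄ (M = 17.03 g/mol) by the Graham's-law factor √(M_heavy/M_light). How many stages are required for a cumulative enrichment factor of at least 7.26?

66

Single-stage factor α = √(17.03/16.03), so ln α = ½ ln(1.06238) = 0.03026.
Need α^N ≥ 7.26 ⇒ N ≥ ln(7.26) / ln α = 1.982 / 0.03026 = 65.52.
Minimum whole number of stages: N = 66.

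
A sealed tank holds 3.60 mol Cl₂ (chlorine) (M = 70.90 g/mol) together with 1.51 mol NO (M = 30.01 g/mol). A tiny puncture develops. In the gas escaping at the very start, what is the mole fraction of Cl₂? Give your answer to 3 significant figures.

0.608

Each component's effusion rate ∝ (its partial pressure)·(1/√M) ∝ n_i/√M_i.
x_Cl₂(eff) = (n_Cl₂/√M_Cl₂) / (n_Cl₂/√M_Cl₂ + n_NO/√M_NO)
= (3.60/√70.90) / (3.60/√70.90 + 1.51/√30.01) = 0.4275/(0.4275 + 0.2756) = 0.608.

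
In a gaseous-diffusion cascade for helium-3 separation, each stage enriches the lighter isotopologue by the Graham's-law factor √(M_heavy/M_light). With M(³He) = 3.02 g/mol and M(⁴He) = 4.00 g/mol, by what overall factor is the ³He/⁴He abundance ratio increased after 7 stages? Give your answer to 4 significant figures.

Each stage multiplies the ratio by α = √(4.00/3.02), so after 7 stages the overall factor is α^7 = (4.00/3.02)^(7/2).
= 1.32450^(7/2) = 2.674.

2.674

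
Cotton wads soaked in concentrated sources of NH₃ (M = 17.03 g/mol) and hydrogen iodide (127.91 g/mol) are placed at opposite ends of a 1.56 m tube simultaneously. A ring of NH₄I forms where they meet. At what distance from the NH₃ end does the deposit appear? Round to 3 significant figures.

Graham's law gives d_NH₃/d_HI = rate_NH₃/rate_HI = √(M_HI/M_NH₃) = √(127.91/17.03) = 2.741.
With d_NH₃ + d_HI = 1.56 m, d_HI = 1.56/(1 + 2.741) = 0.4170 m.
d_NH₃ = 1.56 − 0.4170 = 1.14 m.

1.14 m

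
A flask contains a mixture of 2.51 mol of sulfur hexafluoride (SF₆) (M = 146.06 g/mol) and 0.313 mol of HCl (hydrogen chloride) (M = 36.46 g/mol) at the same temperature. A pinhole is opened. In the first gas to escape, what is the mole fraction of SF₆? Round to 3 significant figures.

0.800

Effusion rate of each component ∝ n_i/√M_i (partial pressure × 1/√M).
So x_SF₆ in the escaping gas = (n_SF₆/√M_SF₆) / Σ(n_i/√M_i)
= (2.51/√146.06) / (2.51/√146.06 + 0.313/√36.46) = 0.2077/(0.2077 + 0.05184) = 0.800.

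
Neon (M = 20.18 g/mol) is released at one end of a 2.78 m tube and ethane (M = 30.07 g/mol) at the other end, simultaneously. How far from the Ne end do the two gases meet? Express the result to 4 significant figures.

In equal time, each gas travels a distance ∝ its rate ∝ 1/√M, so d_Ne/d_C₂H₆ = √(M_C₂H₆/M_Ne) = √(30.07/20.18) = 1.221.
With d_Ne + d_C₂H₆ = 2.78 m, d_C₂H₆ = 2.78/(1 + 1.221) = 1.252 m.
d_Ne = 2.78 − 1.252 = 1.528 m.

1.528 m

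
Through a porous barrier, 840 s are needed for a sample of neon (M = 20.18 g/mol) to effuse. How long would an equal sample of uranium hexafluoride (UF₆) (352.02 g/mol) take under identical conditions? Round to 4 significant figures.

3508 s

Graham's law gives t_UF₆/t_Ne = √(M_UF₆/M_Ne) = √(352.02/20.18) = √17.44 = 4.177.
So the time for UF₆ is 840 × 4.177 = 3508 s.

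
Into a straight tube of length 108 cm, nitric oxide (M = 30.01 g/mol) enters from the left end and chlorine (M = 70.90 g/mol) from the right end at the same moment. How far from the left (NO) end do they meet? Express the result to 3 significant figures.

Graham's law gives d_NO/d_Cl₂ = rate_NO/rate_Cl₂ = √(M_Cl₂/M_NO) = √(70.90/30.01) = 1.537.
With d_NO + d_Cl₂ = 108 cm, d_Cl₂ = 108/(1 + 1.537) = 42.57 cm.
d_NO = 108 − 42.57 = 65.4 cm.

65.4 cm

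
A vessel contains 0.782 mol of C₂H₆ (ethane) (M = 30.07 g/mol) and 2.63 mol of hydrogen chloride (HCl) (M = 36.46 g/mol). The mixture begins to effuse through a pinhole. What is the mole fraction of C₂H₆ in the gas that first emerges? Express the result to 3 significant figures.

0.247

Each component's effusion rate ∝ (its partial pressure)·(1/√M) ∝ n_i/√M_i.
x_C₂H₆(eff) = (n_C₂H₆/√M_C₂H₆) / (n_C₂H₆/√M_C₂H₆ + n_HCl/√M_HCl)
= (0.782/√30.07) / (0.782/√30.07 + 2.63/√36.46) = 0.1426/(0.1426 + 0.4356) = 0.247.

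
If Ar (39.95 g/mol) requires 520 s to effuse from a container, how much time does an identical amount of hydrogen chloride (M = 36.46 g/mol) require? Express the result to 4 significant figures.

By Graham's law, t_HCl/t_Ar = √(M_HCl/M_Ar) = √(36.46/39.95) = √0.9126 = 0.9553.
So the time for HCl is 520 × 0.9553 = 496.8 s.

496.8 s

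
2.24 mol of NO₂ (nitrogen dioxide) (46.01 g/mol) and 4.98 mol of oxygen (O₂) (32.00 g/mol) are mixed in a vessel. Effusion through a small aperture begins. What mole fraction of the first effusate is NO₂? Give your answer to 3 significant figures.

0.273

The effusion rate of species i is ∝ p_i/√M_i ∝ n_i/√M_i.
Mole fraction of NO₂ in the effusate = (n_NO₂/√M_NO₂) / (n_NO₂/√M_NO₂ + n_O₂/√M_O₂)
= (2.24/√46.01) / (2.24/√46.01 + 4.98/√32.00) = 0.3302/(0.3302 + 0.8803) = 0.273.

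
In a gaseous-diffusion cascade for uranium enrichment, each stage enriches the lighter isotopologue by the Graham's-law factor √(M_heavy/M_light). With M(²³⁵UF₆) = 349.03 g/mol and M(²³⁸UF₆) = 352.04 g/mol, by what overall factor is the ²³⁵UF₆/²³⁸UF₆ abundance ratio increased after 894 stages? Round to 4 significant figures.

46.45

Overall factor = α^894 with α = √(352.04/349.03), i.e. (352.04/349.03)^(894/2).
= 1.00862^447 = 46.45.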